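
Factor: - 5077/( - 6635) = 5^( - 1 )*1327^ ( - 1 )*5077^1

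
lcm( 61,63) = 3843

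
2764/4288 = 691/1072 = 0.64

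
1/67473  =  1/67473 = 0.00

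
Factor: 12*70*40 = 2^6*3^1*5^2*7^1 = 33600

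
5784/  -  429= - 1928/143 = - 13.48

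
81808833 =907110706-825301873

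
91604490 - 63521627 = 28082863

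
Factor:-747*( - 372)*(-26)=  - 2^3 * 3^3*13^1*31^1*83^1=-7224984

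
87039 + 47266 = 134305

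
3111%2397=714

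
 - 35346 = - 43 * 822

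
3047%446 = 371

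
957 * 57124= 54667668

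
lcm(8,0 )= 0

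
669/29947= 669/29947 = 0.02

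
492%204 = 84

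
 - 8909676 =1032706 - 9942382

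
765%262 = 241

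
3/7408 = 3/7408 = 0.00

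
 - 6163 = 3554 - 9717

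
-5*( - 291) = 1455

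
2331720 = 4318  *540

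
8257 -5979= 2278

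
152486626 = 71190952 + 81295674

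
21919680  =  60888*360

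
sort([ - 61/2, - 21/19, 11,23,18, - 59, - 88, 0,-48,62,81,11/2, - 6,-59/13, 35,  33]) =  [- 88,  -  59, - 48, - 61/2, - 6, - 59/13, - 21/19, 0, 11/2 , 11,18, 23 , 33,35, 62, 81]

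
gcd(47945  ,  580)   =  5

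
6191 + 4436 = 10627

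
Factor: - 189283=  - 29^1 * 61^1*107^1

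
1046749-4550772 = - 3504023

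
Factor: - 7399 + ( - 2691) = -2^1 * 5^1*  1009^1 = -10090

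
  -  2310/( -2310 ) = 1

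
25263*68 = 1717884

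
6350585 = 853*7445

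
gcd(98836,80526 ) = 2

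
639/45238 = 639/45238 = 0.01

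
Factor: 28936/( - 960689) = - 2^3*61^( - 1)*3617^1*15749^( - 1)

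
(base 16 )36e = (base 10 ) 878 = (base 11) 729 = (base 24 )1ce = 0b1101101110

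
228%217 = 11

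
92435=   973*95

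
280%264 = 16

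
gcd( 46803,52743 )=3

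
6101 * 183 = 1116483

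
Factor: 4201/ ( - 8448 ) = - 2^( - 8)*3^(-1)*11^( -1) * 4201^1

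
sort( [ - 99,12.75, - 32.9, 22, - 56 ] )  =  [ -99, - 56, - 32.9,  12.75,22]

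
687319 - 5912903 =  - 5225584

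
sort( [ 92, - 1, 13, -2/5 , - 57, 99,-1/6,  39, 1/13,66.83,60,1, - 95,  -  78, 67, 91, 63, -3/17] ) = [ - 95, - 78, - 57,-1, - 2/5, - 3/17, - 1/6, 1/13, 1,13, 39, 60, 63, 66.83,67,91,92, 99 ]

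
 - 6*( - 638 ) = 3828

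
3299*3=9897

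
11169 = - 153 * ( - 73 ) 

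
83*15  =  1245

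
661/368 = 661/368 = 1.80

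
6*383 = 2298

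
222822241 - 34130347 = 188691894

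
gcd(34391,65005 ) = 1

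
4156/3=4156/3 = 1385.33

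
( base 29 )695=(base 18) G72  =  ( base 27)77k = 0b1010011000000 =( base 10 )5312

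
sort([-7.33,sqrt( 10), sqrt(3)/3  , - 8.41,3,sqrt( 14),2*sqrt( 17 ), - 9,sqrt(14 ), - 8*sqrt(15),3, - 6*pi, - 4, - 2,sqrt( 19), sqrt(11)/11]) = [ - 8*sqrt(15), - 6*pi , - 9, - 8.41,-7.33, - 4, - 2, sqrt ( 11)/11,sqrt(3)/3 , 3,3,sqrt(10), sqrt( 14 ), sqrt(14),sqrt(19 ), 2*sqrt(17) ] 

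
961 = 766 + 195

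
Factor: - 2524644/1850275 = - 2^2* 3^2 * 5^( - 2) *7^( - 1) * 19^1*97^( - 1 ) * 109^( - 1)* 3691^1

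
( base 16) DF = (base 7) 436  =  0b11011111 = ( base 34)6j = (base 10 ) 223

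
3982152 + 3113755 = 7095907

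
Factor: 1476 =2^2*3^2*41^1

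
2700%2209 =491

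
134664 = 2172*62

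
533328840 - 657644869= -124316029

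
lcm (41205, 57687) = 288435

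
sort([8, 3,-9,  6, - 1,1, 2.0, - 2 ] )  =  [  -  9, - 2,  -  1,1,  2.0,3, 6,8 ] 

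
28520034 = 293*97338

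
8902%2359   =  1825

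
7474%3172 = 1130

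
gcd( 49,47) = 1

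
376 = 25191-24815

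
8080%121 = 94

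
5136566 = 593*8662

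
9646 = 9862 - 216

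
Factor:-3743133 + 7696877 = 3953744 = 2^4*29^1*8521^1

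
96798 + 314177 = 410975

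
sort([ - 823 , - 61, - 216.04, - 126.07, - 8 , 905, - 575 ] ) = [ - 823 , - 575, - 216.04,-126.07,-61, - 8,905]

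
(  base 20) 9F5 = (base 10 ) 3905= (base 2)111101000001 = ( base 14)15cd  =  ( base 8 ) 7501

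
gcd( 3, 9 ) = 3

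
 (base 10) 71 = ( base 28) 2F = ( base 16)47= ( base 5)241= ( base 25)2l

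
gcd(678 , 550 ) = 2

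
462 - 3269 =- 2807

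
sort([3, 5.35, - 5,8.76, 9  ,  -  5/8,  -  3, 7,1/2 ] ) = [-5, - 3 ,-5/8, 1/2, 3,5.35, 7,  8.76, 9 ]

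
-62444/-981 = 62444/981 =63.65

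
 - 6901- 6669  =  -13570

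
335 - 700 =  - 365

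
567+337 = 904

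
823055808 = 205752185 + 617303623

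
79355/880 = 15871/176=90.18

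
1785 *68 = 121380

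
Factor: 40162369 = 13^1*1303^1*2371^1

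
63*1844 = 116172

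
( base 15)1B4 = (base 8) 612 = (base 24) GA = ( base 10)394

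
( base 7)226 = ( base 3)11101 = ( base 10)118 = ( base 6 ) 314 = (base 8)166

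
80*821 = 65680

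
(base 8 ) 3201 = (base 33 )1HF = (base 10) 1665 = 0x681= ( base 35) 1CK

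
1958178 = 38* 51531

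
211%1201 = 211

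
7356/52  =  141 + 6/13 = 141.46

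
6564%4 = 0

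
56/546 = 4/39 = 0.10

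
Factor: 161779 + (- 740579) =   -  2^4 *5^2  *  1447^1 = -578800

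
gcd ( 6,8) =2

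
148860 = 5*29772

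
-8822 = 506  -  9328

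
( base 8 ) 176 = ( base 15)86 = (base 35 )3L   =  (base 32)3u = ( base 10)126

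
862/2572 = 431/1286 = 0.34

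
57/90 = 19/30 = 0.63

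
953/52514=953/52514  =  0.02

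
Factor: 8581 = 8581^1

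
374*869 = 325006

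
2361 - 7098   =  - 4737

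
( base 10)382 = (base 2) 101111110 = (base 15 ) 1a7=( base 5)3012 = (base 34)b8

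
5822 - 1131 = 4691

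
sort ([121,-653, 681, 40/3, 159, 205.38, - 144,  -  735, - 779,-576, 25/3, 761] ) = [-779, - 735, - 653, - 576, - 144, 25/3,40/3, 121, 159, 205.38, 681, 761 ]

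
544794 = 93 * 5858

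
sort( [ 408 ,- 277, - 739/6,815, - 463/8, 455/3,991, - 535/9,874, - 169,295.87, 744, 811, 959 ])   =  [ - 277, - 169, -739/6, - 535/9, - 463/8, 455/3, 295.87,408, 744,811 , 815, 874,959,991]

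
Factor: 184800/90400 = 231/113 = 3^1*7^1*11^1*113^ (  -  1)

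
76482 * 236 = 18049752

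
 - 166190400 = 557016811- 723207211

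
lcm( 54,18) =54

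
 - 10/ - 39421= 10/39421  =  0.00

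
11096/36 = 2774/9 = 308.22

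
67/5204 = 67/5204 = 0.01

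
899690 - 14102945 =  - 13203255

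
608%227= 154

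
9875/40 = 1975/8 = 246.88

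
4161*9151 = 38077311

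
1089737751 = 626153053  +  463584698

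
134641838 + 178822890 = 313464728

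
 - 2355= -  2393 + 38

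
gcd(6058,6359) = 1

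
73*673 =49129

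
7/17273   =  7/17273 = 0.00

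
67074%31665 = 3744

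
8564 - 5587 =2977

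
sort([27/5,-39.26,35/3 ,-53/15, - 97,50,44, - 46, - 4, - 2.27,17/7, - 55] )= [ - 97, - 55, - 46,-39.26, - 4, - 53/15, - 2.27 , 17/7,27/5,35/3, 44,50 ]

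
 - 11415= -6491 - 4924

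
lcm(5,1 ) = 5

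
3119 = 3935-816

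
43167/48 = 14389/16= 899.31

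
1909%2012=1909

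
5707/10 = 5707/10 = 570.70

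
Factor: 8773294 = 2^1*4386647^1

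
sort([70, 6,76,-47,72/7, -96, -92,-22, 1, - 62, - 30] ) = [ - 96 , - 92, - 62 , - 47 ,-30, - 22 , 1, 6,72/7 , 70, 76]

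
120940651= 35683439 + 85257212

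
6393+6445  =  12838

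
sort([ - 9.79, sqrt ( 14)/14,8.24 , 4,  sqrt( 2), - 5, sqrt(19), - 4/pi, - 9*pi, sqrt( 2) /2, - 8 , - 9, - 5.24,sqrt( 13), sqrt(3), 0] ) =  [  -  9*pi, - 9.79, - 9, - 8, - 5.24, - 5, - 4/pi , 0, sqrt(14)/14, sqrt(2)/2, sqrt( 2), sqrt( 3), sqrt(13), 4,sqrt(19 ), 8.24 ]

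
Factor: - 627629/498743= -7^( - 1)*61^1*10289^1*71249^(-1 )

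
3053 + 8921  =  11974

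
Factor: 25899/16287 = 97/61 = 61^(-1)*97^1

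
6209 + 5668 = 11877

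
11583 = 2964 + 8619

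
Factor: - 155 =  - 5^1*31^1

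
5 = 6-1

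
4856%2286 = 284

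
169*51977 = 8784113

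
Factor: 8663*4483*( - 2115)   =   - 3^2 * 5^1*47^1*4483^1*8663^1 = - 82138624335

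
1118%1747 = 1118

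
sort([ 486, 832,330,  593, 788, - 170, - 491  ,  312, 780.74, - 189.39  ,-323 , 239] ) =[ - 491, - 323, - 189.39, - 170, 239,  312, 330, 486,  593, 780.74, 788,832 ] 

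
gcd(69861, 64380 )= 87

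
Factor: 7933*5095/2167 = 40418635/2167=5^1*11^( - 1) * 197^( - 1) * 1019^1 * 7933^1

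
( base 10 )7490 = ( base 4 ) 1311002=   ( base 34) 6ga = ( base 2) 1110101000010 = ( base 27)a7b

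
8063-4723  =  3340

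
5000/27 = 5000/27= 185.19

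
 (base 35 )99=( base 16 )144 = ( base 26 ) cc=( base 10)324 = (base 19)H1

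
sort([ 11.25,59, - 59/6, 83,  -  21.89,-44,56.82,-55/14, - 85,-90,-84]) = [-90, -85, - 84 , - 44,-21.89, - 59/6 ,-55/14,11.25, 56.82,59,83]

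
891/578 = 1 + 313/578 = 1.54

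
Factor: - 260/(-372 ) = 65/93 = 3^( - 1)*5^1*13^1*31^( - 1)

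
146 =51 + 95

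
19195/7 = 2742 + 1/7 = 2742.14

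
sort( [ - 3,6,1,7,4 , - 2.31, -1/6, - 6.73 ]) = [ - 6.73,  -  3,-2.31, - 1/6 , 1,4,6,7 ] 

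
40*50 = 2000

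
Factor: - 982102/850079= - 2^1*11^1*19^(-1) * 44641^1*44741^( - 1 )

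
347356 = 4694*74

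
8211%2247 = 1470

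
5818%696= 250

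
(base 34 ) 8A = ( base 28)A2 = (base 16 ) 11a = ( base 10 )282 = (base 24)BI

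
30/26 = 1 + 2/13 = 1.15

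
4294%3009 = 1285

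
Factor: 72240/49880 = 2^1*3^1*7^1*29^ (-1) = 42/29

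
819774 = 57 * 14382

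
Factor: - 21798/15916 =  - 63/46 = - 2^(-1 )*3^2*7^1*23^(  -  1) 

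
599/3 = 199 +2/3  =  199.67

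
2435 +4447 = 6882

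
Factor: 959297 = 79^1*12143^1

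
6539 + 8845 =15384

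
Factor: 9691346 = 2^1 * 7^1*692239^1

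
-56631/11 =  - 56631/11 = - 5148.27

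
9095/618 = 9095/618 = 14.72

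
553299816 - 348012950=205286866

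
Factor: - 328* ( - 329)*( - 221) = - 23848552 = - 2^3*7^1 * 13^1*17^1*41^1  *47^1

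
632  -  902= - 270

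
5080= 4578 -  - 502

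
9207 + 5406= 14613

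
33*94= 3102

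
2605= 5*521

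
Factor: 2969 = 2969^1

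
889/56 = 127/8 =15.88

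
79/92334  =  79/92334  =  0.00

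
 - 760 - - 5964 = 5204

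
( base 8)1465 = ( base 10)821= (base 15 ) 39B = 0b1100110101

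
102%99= 3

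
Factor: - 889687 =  - 889687^1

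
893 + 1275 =2168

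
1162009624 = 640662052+521347572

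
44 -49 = - 5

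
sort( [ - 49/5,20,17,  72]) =[ - 49/5,17,20 , 72]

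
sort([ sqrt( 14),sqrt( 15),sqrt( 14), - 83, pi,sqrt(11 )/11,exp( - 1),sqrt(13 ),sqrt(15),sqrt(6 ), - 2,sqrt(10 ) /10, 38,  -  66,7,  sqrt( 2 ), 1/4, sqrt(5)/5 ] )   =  [-83, - 66, - 2,  1/4,sqrt( 11 ) /11,sqrt(10) /10,exp( - 1 ),sqrt ( 5)/5, sqrt( 2),sqrt( 6 ),  pi, sqrt(13),sqrt(14),sqrt(14 ),sqrt( 15),sqrt(15 ),7,38]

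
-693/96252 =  - 231/32084 = - 0.01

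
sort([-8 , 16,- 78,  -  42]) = [ - 78, - 42, - 8 , 16]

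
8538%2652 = 582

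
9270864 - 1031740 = 8239124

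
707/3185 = 101/455 = 0.22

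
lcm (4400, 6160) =30800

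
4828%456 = 268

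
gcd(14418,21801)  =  3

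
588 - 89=499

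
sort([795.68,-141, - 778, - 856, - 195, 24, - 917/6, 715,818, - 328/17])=[-856, - 778, - 195, - 917/6, - 141, - 328/17, 24, 715, 795.68,818]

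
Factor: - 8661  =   - 3^1*2887^1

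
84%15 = 9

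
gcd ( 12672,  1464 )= 24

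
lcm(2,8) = 8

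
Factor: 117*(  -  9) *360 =-379080= - 2^3*3^6*5^1 * 13^1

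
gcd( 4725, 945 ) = 945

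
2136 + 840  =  2976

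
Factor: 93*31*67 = 193161 =3^1*31^2*67^1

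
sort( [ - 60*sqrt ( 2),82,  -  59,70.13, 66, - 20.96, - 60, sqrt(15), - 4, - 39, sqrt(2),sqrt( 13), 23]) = [  -  60*sqrt(2 ), - 60, - 59, - 39,-20.96, - 4,  sqrt(2), sqrt(13),sqrt(15),23, 66, 70.13, 82]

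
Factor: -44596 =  -2^2*11149^1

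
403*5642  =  2273726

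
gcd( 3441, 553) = 1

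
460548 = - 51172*( - 9) 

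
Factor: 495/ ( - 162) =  - 2^( - 1)*3^ ( - 2 ) * 5^1*11^1 = - 55/18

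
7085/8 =7085/8= 885.62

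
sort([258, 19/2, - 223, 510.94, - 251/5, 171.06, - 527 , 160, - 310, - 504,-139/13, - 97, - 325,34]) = [ - 527 , - 504, - 325, - 310, - 223, - 97, - 251/5,  -  139/13,19/2,34,160,171.06, 258 , 510.94 ] 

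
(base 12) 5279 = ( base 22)ie1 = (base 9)13333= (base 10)9021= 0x233d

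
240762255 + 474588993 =715351248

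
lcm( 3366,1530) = 16830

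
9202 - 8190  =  1012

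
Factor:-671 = -11^1*61^1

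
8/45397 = 8/45397=0.00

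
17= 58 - 41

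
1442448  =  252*5724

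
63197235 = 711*88885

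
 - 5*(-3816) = 19080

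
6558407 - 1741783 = 4816624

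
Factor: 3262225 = 5^2*130489^1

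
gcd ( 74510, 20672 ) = 2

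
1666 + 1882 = 3548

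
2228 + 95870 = 98098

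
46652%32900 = 13752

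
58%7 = 2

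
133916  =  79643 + 54273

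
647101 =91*7111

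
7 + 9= 16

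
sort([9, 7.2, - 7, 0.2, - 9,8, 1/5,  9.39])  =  [-9, - 7, 1/5 , 0.2, 7.2, 8, 9, 9.39]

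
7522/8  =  3761/4  =  940.25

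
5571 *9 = 50139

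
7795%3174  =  1447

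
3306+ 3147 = 6453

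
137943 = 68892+69051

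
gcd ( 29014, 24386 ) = 178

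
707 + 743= 1450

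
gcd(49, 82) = 1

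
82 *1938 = 158916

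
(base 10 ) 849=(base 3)1011110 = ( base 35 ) O9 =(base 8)1521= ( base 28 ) 129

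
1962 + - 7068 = -5106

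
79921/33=79921/33= 2421.85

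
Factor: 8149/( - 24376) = - 2^(-3) *11^( - 1)*29^1*277^( - 1 )*281^1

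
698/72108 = 349/36054 = 0.01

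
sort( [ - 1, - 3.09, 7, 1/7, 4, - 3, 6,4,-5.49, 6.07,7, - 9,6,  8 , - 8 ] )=[- 9, - 8, - 5.49, - 3.09, - 3, - 1, 1/7, 4, 4, 6, 6, 6.07, 7,7,8 ] 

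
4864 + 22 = 4886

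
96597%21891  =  9033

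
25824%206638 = 25824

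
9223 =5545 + 3678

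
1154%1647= 1154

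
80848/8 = 10106 = 10106.00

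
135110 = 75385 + 59725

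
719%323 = 73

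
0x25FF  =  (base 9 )14307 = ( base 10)9727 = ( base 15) 2D37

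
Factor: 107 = 107^1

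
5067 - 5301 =- 234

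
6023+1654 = 7677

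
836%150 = 86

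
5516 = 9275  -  3759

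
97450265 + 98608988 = 196059253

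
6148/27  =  227 + 19/27= 227.70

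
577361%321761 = 255600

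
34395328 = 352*97714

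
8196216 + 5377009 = 13573225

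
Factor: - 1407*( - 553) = 3^1*7^2*67^1*79^1 = 778071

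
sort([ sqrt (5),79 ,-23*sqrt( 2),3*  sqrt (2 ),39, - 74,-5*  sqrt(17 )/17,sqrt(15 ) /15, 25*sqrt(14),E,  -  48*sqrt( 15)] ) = [ - 48 * sqrt(15),-74,-23*sqrt (2 ), - 5*sqrt( 17)/17, sqrt( 15) /15, sqrt(5),E , 3*sqrt( 2), 39 , 79,25* sqrt(14) ] 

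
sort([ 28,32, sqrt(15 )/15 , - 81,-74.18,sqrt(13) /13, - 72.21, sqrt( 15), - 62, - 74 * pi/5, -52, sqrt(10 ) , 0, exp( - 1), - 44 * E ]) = [ -44*E,  -  81, - 74.18, - 72.21, - 62, - 52, - 74* pi/5,0, sqrt(15)/15, sqrt( 13 ) /13,  exp( - 1 ),sqrt (10), sqrt( 15 ),28, 32]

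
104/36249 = 104/36249 =0.00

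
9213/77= 9213/77=119.65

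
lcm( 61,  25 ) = 1525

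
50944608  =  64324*792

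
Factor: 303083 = 11^1*59^1*467^1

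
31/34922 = 31/34922  =  0.00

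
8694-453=8241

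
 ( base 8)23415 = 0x270D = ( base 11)7569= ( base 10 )9997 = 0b10011100001101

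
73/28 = 2 + 17/28 = 2.61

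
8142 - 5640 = 2502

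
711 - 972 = -261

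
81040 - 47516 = 33524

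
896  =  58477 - 57581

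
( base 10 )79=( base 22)3D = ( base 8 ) 117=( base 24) 37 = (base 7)142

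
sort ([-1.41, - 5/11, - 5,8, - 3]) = [ - 5, - 3, - 1.41, - 5/11,8]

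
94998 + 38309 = 133307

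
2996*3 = 8988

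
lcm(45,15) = 45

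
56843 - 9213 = 47630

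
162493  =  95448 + 67045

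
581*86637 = 50336097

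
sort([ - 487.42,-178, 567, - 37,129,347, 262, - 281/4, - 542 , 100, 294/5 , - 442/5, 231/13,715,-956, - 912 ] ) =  [-956, - 912, -542 , - 487.42, -178, - 442/5,- 281/4, - 37 , 231/13, 294/5, 100,129,262, 347,567,715]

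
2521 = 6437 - 3916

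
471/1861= 471/1861 = 0.25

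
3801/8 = 3801/8 = 475.12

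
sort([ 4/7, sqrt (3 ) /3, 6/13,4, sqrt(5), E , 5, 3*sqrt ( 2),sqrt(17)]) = [ 6/13,4/7, sqrt(3 ) /3, sqrt(5), E, 4, sqrt(17) , 3*sqrt( 2), 5 ] 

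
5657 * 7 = 39599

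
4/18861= 4/18861  =  0.00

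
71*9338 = 662998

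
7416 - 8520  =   - 1104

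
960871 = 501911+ 458960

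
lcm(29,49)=1421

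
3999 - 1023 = 2976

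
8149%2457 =778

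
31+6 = 37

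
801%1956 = 801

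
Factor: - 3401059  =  -601^1*5659^1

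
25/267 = 25/267 = 0.09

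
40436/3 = 40436/3 = 13478.67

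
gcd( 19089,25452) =6363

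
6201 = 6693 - 492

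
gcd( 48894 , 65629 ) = 1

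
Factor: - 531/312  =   - 2^( - 3)*3^1*13^( - 1 ) * 59^1 = - 177/104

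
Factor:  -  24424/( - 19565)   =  568/455 = 2^3 * 5^( - 1)*7^(-1)*13^( - 1)*71^1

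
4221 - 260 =3961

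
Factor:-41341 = -41341^1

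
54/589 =54/589 = 0.09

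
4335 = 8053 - 3718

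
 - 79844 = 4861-84705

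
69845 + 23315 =93160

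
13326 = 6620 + 6706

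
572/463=1 + 109/463=   1.24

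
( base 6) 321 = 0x79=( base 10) 121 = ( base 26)4h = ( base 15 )81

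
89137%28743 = 2908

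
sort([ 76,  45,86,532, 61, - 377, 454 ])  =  [ -377, 45, 61,76,86,  454, 532 ] 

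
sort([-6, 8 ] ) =[  -  6, 8]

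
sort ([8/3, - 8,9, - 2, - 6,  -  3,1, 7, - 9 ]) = [-9, - 8, - 6, - 3, - 2,1,8/3,7,9]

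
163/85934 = 163/85934 = 0.00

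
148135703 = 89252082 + 58883621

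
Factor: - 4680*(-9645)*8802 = 397309957200  =  2^4*3^6 * 5^2*13^1*163^1*643^1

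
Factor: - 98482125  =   - 3^1 * 5^3 * 7^1*37517^1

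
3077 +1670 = 4747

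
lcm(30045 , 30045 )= 30045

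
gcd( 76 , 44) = 4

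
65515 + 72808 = 138323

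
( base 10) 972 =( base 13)59A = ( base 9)1300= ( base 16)3CC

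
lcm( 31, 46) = 1426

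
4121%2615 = 1506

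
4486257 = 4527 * 991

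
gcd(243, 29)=1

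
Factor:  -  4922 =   -  2^1*23^1*107^1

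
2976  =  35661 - 32685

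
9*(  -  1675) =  - 15075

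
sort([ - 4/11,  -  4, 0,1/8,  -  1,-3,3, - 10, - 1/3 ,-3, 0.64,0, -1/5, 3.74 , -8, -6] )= [ - 10, - 8, - 6 , - 4, - 3,- 3,-1, - 4/11, - 1/3,-1/5, 0,0,1/8,0.64 , 3, 3.74]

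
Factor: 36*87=2^2 * 3^3*29^1=3132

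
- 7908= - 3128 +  - 4780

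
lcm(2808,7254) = 87048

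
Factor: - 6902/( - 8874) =7/9 = 3^( - 2)*7^1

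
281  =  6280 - 5999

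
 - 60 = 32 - 92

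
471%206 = 59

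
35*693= 24255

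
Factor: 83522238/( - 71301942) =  - 3^( - 1) * 97^1*1051^(  -  1)* 3769^( - 1)* 143509^1 = - 13920373/11883657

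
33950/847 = 4850/121 = 40.08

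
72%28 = 16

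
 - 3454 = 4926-8380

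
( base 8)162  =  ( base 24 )4i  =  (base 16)72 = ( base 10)114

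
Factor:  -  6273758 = - 2^1*233^1*  13463^1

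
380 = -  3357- - 3737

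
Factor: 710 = 2^1*5^1 *71^1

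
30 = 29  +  1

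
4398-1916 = 2482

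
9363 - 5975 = 3388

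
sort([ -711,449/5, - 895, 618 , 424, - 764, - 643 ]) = [ - 895, - 764, - 711,-643,449/5,424,618]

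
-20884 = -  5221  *4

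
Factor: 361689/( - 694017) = -3^( - 1 ) *59^ (-1)*1307^( - 1)*120563^1 = - 120563/231339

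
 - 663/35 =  - 663/35 = -18.94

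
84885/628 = 84885/628=135.17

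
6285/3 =2095   =  2095.00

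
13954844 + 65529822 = 79484666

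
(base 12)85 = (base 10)101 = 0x65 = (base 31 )38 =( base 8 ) 145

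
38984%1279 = 614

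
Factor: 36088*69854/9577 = 2^4*13^1*53^1*61^ (-1) * 157^( - 1 )*347^1 * 659^1 = 2520891152/9577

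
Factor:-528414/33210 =-88069/5535 = - 3^( - 3 )*5^( - 1 )*41^ (- 1) * 88069^1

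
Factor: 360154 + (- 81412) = 278742 = 2^1 * 3^1 * 46457^1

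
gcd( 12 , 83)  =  1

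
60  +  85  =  145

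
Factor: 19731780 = 2^2*3^2*5^1*109621^1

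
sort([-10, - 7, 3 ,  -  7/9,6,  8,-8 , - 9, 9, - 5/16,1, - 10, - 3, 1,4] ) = [ - 10, - 10, - 9, - 8, - 7, - 3, - 7/9, - 5/16,  1, 1,3,4, 6, 8, 9 ] 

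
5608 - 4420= 1188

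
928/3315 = 928/3315 = 0.28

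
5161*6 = 30966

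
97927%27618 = 15073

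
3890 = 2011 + 1879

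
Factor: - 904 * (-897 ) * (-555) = -2^3 * 3^2*5^1*13^1*23^1* 37^1  *113^1 = -450042840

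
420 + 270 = 690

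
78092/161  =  485 + 1/23 = 485.04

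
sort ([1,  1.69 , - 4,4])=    [ - 4  ,  1, 1.69, 4]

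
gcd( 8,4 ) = 4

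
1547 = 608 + 939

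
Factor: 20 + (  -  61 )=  - 41^1  =  - 41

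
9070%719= 442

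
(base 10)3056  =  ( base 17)A9D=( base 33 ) 2QK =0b101111110000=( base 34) 2LU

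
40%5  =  0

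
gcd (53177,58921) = 1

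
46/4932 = 23/2466 = 0.01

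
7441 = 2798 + 4643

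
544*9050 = 4923200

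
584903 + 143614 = 728517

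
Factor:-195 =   -  3^1*5^1*13^1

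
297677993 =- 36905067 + 334583060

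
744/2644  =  186/661 =0.28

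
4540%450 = 40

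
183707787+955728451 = 1139436238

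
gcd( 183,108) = 3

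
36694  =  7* 5242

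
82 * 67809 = 5560338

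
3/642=1/214= 0.00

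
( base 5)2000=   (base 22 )b8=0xFA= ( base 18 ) dg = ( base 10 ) 250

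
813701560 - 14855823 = 798845737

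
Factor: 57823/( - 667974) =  - 2^( - 1 )*3^( - 1 )*53^1*163^ ( - 1 )*683^( - 1 )*1091^1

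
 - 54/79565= - 54/79565 = -  0.00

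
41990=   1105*38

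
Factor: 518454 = 2^1*3^3*9601^1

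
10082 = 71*142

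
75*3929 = 294675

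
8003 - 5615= 2388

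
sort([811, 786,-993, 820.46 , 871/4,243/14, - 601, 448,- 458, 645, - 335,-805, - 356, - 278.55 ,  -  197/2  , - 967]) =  [-993, - 967, - 805, - 601, - 458 , - 356,-335,-278.55,  -  197/2, 243/14,871/4, 448,645, 786, 811,820.46 ] 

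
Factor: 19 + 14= 33 =3^1*11^1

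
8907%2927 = 126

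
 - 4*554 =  - 2216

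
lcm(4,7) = 28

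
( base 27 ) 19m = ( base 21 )257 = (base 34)T8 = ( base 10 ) 994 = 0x3e2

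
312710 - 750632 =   -  437922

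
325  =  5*65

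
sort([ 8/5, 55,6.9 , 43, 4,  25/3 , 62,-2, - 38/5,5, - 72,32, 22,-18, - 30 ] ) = [-72, - 30,-18, - 38/5,- 2,8/5,4,5,6.9,25/3, 22,32,43, 55,62 ] 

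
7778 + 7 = 7785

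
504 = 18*28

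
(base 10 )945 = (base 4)32301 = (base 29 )13h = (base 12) 669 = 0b1110110001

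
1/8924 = 1/8924 = 0.00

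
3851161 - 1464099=2387062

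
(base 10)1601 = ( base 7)4445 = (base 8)3101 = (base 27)258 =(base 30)1nb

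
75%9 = 3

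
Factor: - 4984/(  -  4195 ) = 2^3 * 5^( - 1)*7^1*89^1*839^( - 1)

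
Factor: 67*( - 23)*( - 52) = 80132 = 2^2*13^1*23^1*67^1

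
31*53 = 1643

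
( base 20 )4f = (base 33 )2t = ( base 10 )95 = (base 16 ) 5f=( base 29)38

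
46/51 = 46/51 = 0.90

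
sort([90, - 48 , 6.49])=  [-48, 6.49, 90 ] 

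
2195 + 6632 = 8827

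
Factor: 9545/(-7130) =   -  83/62 =- 2^(- 1 )*31^( - 1)*83^1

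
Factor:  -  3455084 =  - 2^2*863771^1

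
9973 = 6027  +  3946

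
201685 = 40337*5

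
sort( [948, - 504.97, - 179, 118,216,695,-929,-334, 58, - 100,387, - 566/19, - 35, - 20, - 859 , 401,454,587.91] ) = [ - 929, - 859, - 504.97,  -  334, - 179,-100 , - 35 ,  -  566/19, - 20,58, 118, 216,387, 401, 454 , 587.91, 695 , 948 ]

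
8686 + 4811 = 13497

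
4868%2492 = 2376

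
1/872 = 1/872 = 0.00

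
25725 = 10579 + 15146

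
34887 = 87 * 401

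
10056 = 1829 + 8227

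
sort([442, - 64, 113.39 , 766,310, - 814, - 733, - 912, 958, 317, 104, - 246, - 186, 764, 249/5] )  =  [ - 912,  -  814, - 733 , - 246, - 186, - 64, 249/5 , 104, 113.39, 310, 317, 442, 764, 766,958]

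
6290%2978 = 334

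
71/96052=71/96052 = 0.00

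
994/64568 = 71/4612 =0.02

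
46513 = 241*193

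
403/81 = 4+79/81 =4.98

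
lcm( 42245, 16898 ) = 84490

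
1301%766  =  535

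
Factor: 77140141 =13^1*5933857^1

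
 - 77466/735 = - 106 + 148/245 = -105.40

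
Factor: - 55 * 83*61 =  - 278465 = - 5^1*11^1*61^1 * 83^1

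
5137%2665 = 2472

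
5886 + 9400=15286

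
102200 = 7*14600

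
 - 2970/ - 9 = 330 + 0/1 = 330.00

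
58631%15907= 10910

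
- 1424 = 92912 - 94336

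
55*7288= 400840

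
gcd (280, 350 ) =70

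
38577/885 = 12859/295 =43.59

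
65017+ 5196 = 70213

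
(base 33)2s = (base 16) 5E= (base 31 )31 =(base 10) 94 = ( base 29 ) 37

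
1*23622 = 23622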